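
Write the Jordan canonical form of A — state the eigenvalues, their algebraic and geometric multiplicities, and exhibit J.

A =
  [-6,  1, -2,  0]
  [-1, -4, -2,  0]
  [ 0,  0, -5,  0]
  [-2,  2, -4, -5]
J_2(-5) ⊕ J_1(-5) ⊕ J_1(-5)

The characteristic polynomial is
  det(x·I − A) = x^4 + 20*x^3 + 150*x^2 + 500*x + 625 = (x + 5)^4

Eigenvalues and multiplicities (the geometric multiplicity of λ is n − rank(A − λI), which equals the number of Jordan blocks for λ):
  λ = -5: algebraic multiplicity = 4, geometric multiplicity = 3

Determining the block sizes for each eigenvalue:
  λ = -5: 3 blocks summing to 4 forces exactly one block of size 2 and the rest size 1 → block sizes [2, 1, 1]

Assembling the blocks gives a Jordan form
J =
  [-5,  1,  0,  0]
  [ 0, -5,  0,  0]
  [ 0,  0, -5,  0]
  [ 0,  0,  0, -5]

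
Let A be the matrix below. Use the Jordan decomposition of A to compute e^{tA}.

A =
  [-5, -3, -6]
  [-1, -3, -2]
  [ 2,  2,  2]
e^{tA} =
  [-3*t*exp(-2*t) + exp(-2*t), -3*t*exp(-2*t), -6*t*exp(-2*t)]
  [-t*exp(-2*t), -t*exp(-2*t) + exp(-2*t), -2*t*exp(-2*t)]
  [2*t*exp(-2*t), 2*t*exp(-2*t), 4*t*exp(-2*t) + exp(-2*t)]

Strategy: write A = P · J · P⁻¹ where J is a Jordan canonical form, so e^{tA} = P · e^{tJ} · P⁻¹, and e^{tJ} can be computed block-by-block.

A has Jordan form
J =
  [-2,  1,  0]
  [ 0, -2,  0]
  [ 0,  0, -2]
(up to reordering of blocks).

Per-block formulas:
  For a 2×2 Jordan block J_2(-2): exp(t · J_2(-2)) = e^(-2t)·(I + t·N), where N is the 2×2 nilpotent shift.
  For a 1×1 block at λ = -2: exp(t · [-2]) = [e^(-2t)].

After assembling e^{tJ} and conjugating by P, we get:

e^{tA} =
  [-3*t*exp(-2*t) + exp(-2*t), -3*t*exp(-2*t), -6*t*exp(-2*t)]
  [-t*exp(-2*t), -t*exp(-2*t) + exp(-2*t), -2*t*exp(-2*t)]
  [2*t*exp(-2*t), 2*t*exp(-2*t), 4*t*exp(-2*t) + exp(-2*t)]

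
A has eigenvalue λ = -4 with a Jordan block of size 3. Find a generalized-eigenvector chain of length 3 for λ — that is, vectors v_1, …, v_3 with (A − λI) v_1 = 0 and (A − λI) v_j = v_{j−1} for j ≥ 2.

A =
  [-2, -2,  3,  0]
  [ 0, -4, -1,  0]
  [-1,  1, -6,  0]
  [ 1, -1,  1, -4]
A Jordan chain for λ = -4 of length 3:
v_1 = (1, 1, 0, 1)ᵀ
v_2 = (2, 0, -1, 1)ᵀ
v_3 = (1, 0, 0, 0)ᵀ

Let N = A − (-4)·I. We want v_3 with N^3 v_3 = 0 but N^2 v_3 ≠ 0; then v_{j-1} := N · v_j for j = 3, …, 2.

Pick v_3 = (1, 0, 0, 0)ᵀ.
Then v_2 = N · v_3 = (2, 0, -1, 1)ᵀ.
Then v_1 = N · v_2 = (1, 1, 0, 1)ᵀ.

Sanity check: (A − (-4)·I) v_1 = (0, 0, 0, 0)ᵀ = 0. ✓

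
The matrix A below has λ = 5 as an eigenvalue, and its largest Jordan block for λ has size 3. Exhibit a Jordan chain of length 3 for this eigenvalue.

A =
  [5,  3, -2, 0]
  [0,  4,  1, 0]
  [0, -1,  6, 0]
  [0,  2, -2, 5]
A Jordan chain for λ = 5 of length 3:
v_1 = (-1, 0, 0, 0)ᵀ
v_2 = (3, -1, -1, 2)ᵀ
v_3 = (0, 1, 0, 0)ᵀ

Let N = A − (5)·I. We want v_3 with N^3 v_3 = 0 but N^2 v_3 ≠ 0; then v_{j-1} := N · v_j for j = 3, …, 2.

Pick v_3 = (0, 1, 0, 0)ᵀ.
Then v_2 = N · v_3 = (3, -1, -1, 2)ᵀ.
Then v_1 = N · v_2 = (-1, 0, 0, 0)ᵀ.

Sanity check: (A − (5)·I) v_1 = (0, 0, 0, 0)ᵀ = 0. ✓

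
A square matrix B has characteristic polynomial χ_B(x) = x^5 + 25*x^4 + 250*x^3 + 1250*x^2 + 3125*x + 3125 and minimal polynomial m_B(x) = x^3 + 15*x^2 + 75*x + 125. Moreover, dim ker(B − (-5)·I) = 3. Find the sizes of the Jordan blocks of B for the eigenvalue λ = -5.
Block sizes for λ = -5: [3, 1, 1]

Step 1 — from the characteristic polynomial, algebraic multiplicity of λ = -5 is 5. From dim ker(B − (-5)·I) = 3, there are exactly 3 Jordan blocks for λ = -5.
Step 2 — from the minimal polynomial, the factor (x + 5)^3 tells us the largest block for λ = -5 has size 3.
Step 3 — with total size 5, 3 blocks, and largest block 3, the block sizes (in nonincreasing order) are [3, 1, 1].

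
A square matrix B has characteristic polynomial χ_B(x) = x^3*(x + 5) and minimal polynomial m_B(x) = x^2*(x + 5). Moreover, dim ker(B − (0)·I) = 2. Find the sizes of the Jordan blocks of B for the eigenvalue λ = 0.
Block sizes for λ = 0: [2, 1]

Step 1 — from the characteristic polynomial, algebraic multiplicity of λ = 0 is 3. From dim ker(B − (0)·I) = 2, there are exactly 2 Jordan blocks for λ = 0.
Step 2 — from the minimal polynomial, the factor (x − 0)^2 tells us the largest block for λ = 0 has size 2.
Step 3 — with total size 3, 2 blocks, and largest block 2, the block sizes (in nonincreasing order) are [2, 1].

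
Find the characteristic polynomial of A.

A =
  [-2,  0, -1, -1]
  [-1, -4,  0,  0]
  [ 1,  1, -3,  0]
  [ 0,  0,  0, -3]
x^4 + 12*x^3 + 54*x^2 + 108*x + 81

Expanding det(x·I − A) (e.g. by cofactor expansion or by noting that A is similar to its Jordan form J, which has the same characteristic polynomial as A) gives
  χ_A(x) = x^4 + 12*x^3 + 54*x^2 + 108*x + 81
which factors as (x + 3)^4. The eigenvalues (with algebraic multiplicities) are λ = -3 with multiplicity 4.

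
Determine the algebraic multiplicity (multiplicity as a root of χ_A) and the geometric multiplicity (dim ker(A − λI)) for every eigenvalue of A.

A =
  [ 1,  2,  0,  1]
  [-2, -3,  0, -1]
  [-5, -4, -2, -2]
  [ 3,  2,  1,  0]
λ = -1: alg = 4, geom = 2

Step 1 — factor the characteristic polynomial to read off the algebraic multiplicities:
  χ_A(x) = (x + 1)^4

Step 2 — compute geometric multiplicities via the rank-nullity identity g(λ) = n − rank(A − λI):
  rank(A − (-1)·I) = 2, so dim ker(A − (-1)·I) = n − 2 = 2

Summary:
  λ = -1: algebraic multiplicity = 4, geometric multiplicity = 2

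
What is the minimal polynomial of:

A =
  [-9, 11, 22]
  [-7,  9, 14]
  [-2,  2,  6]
x^2 - 4*x + 4

The characteristic polynomial is χ_A(x) = (x - 2)^3, so the eigenvalues are known. The minimal polynomial is
  m_A(x) = Π_λ (x − λ)^{k_λ}
where k_λ is the size of the *largest* Jordan block for λ (equivalently, the smallest k with (A − λI)^k v = 0 for every generalised eigenvector v of λ).

  λ = 2: largest Jordan block has size 2, contributing (x − 2)^2

So m_A(x) = (x - 2)^2 = x^2 - 4*x + 4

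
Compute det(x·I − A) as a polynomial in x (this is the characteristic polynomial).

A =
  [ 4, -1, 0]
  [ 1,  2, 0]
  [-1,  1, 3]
x^3 - 9*x^2 + 27*x - 27

Expanding det(x·I − A) (e.g. by cofactor expansion or by noting that A is similar to its Jordan form J, which has the same characteristic polynomial as A) gives
  χ_A(x) = x^3 - 9*x^2 + 27*x - 27
which factors as (x - 3)^3. The eigenvalues (with algebraic multiplicities) are λ = 3 with multiplicity 3.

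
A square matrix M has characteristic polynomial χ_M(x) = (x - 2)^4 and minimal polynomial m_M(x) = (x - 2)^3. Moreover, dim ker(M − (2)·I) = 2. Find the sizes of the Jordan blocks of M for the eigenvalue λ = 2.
Block sizes for λ = 2: [3, 1]

Step 1 — from the characteristic polynomial, algebraic multiplicity of λ = 2 is 4. From dim ker(M − (2)·I) = 2, there are exactly 2 Jordan blocks for λ = 2.
Step 2 — from the minimal polynomial, the factor (x − 2)^3 tells us the largest block for λ = 2 has size 3.
Step 3 — with total size 4, 2 blocks, and largest block 3, the block sizes (in nonincreasing order) are [3, 1].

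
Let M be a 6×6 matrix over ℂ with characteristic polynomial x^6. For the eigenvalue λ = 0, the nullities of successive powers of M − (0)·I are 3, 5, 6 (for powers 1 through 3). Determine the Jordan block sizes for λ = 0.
Block sizes for λ = 0: [3, 2, 1]

From the dimensions of kernels of powers, the number of Jordan blocks of size at least j is d_j − d_{j−1} where d_j = dim ker(N^j) (with d_0 = 0). Computing the differences gives [3, 2, 1].
The number of blocks of size exactly k is (#blocks of size ≥ k) − (#blocks of size ≥ k + 1), so the partition is: 1 block(s) of size 1, 1 block(s) of size 2, 1 block(s) of size 3.
In nonincreasing order the block sizes are [3, 2, 1].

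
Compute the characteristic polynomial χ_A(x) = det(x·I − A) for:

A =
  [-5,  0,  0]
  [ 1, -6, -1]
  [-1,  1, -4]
x^3 + 15*x^2 + 75*x + 125

Expanding det(x·I − A) (e.g. by cofactor expansion or by noting that A is similar to its Jordan form J, which has the same characteristic polynomial as A) gives
  χ_A(x) = x^3 + 15*x^2 + 75*x + 125
which factors as (x + 5)^3. The eigenvalues (with algebraic multiplicities) are λ = -5 with multiplicity 3.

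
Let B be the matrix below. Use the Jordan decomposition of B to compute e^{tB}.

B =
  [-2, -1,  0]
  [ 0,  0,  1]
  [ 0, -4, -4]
e^{tB} =
  [exp(-2*t), -t^2*exp(-2*t) - t*exp(-2*t), -t^2*exp(-2*t)/2]
  [0, 2*t*exp(-2*t) + exp(-2*t), t*exp(-2*t)]
  [0, -4*t*exp(-2*t), -2*t*exp(-2*t) + exp(-2*t)]

Strategy: write B = P · J · P⁻¹ where J is a Jordan canonical form, so e^{tB} = P · e^{tJ} · P⁻¹, and e^{tJ} can be computed block-by-block.

B has Jordan form
J =
  [-2,  1,  0]
  [ 0, -2,  1]
  [ 0,  0, -2]
(up to reordering of blocks).

Per-block formulas:
  For a 3×3 Jordan block J_3(-2): exp(t · J_3(-2)) = e^(-2t)·(I + t·N + (t^2/2)·N^2), where N is the 3×3 nilpotent shift.

After assembling e^{tJ} and conjugating by P, we get:

e^{tB} =
  [exp(-2*t), -t^2*exp(-2*t) - t*exp(-2*t), -t^2*exp(-2*t)/2]
  [0, 2*t*exp(-2*t) + exp(-2*t), t*exp(-2*t)]
  [0, -4*t*exp(-2*t), -2*t*exp(-2*t) + exp(-2*t)]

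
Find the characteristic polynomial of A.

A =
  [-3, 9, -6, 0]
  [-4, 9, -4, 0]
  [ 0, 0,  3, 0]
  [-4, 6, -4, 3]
x^4 - 12*x^3 + 54*x^2 - 108*x + 81

Expanding det(x·I − A) (e.g. by cofactor expansion or by noting that A is similar to its Jordan form J, which has the same characteristic polynomial as A) gives
  χ_A(x) = x^4 - 12*x^3 + 54*x^2 - 108*x + 81
which factors as (x - 3)^4. The eigenvalues (with algebraic multiplicities) are λ = 3 with multiplicity 4.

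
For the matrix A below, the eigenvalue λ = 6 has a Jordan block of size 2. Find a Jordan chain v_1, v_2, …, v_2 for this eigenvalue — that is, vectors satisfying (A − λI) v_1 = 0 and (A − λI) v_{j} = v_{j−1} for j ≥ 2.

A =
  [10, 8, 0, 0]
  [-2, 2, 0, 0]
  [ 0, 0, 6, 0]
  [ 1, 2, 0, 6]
A Jordan chain for λ = 6 of length 2:
v_1 = (4, -2, 0, 1)ᵀ
v_2 = (1, 0, 0, 0)ᵀ

Let N = A − (6)·I. We want v_2 with N^2 v_2 = 0 but N^1 v_2 ≠ 0; then v_{j-1} := N · v_j for j = 2, …, 2.

Pick v_2 = (1, 0, 0, 0)ᵀ.
Then v_1 = N · v_2 = (4, -2, 0, 1)ᵀ.

Sanity check: (A − (6)·I) v_1 = (0, 0, 0, 0)ᵀ = 0. ✓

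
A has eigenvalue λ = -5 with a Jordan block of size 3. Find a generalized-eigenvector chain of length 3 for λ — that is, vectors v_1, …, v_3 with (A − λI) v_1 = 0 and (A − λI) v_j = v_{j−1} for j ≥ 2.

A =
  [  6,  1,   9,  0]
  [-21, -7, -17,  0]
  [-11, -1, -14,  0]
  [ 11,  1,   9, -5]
A Jordan chain for λ = -5 of length 3:
v_1 = (1, -2, -1, 1)ᵀ
v_2 = (11, -21, -11, 11)ᵀ
v_3 = (1, 0, 0, 0)ᵀ

Let N = A − (-5)·I. We want v_3 with N^3 v_3 = 0 but N^2 v_3 ≠ 0; then v_{j-1} := N · v_j for j = 3, …, 2.

Pick v_3 = (1, 0, 0, 0)ᵀ.
Then v_2 = N · v_3 = (11, -21, -11, 11)ᵀ.
Then v_1 = N · v_2 = (1, -2, -1, 1)ᵀ.

Sanity check: (A − (-5)·I) v_1 = (0, 0, 0, 0)ᵀ = 0. ✓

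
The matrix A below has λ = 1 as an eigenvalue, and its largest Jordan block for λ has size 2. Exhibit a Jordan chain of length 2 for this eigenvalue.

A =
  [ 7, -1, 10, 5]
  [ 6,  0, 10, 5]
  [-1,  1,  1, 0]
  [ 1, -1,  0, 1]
A Jordan chain for λ = 1 of length 2:
v_1 = (-1, -1, 1, -1)ᵀ
v_2 = (0, 1, 0, 0)ᵀ

Let N = A − (1)·I. We want v_2 with N^2 v_2 = 0 but N^1 v_2 ≠ 0; then v_{j-1} := N · v_j for j = 2, …, 2.

Pick v_2 = (0, 1, 0, 0)ᵀ.
Then v_1 = N · v_2 = (-1, -1, 1, -1)ᵀ.

Sanity check: (A − (1)·I) v_1 = (0, 0, 0, 0)ᵀ = 0. ✓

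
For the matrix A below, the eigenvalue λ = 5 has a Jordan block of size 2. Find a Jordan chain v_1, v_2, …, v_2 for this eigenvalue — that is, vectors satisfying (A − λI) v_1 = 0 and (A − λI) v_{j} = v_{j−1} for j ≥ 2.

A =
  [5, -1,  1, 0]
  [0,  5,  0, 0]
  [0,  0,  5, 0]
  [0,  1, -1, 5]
A Jordan chain for λ = 5 of length 2:
v_1 = (-1, 0, 0, 1)ᵀ
v_2 = (0, 1, 0, 0)ᵀ

Let N = A − (5)·I. We want v_2 with N^2 v_2 = 0 but N^1 v_2 ≠ 0; then v_{j-1} := N · v_j for j = 2, …, 2.

Pick v_2 = (0, 1, 0, 0)ᵀ.
Then v_1 = N · v_2 = (-1, 0, 0, 1)ᵀ.

Sanity check: (A − (5)·I) v_1 = (0, 0, 0, 0)ᵀ = 0. ✓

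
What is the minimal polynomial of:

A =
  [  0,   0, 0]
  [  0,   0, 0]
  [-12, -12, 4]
x^2 - 4*x

The characteristic polynomial is χ_A(x) = x^2*(x - 4), so the eigenvalues are known. The minimal polynomial is
  m_A(x) = Π_λ (x − λ)^{k_λ}
where k_λ is the size of the *largest* Jordan block for λ (equivalently, the smallest k with (A − λI)^k v = 0 for every generalised eigenvector v of λ).

  λ = 0: largest Jordan block has size 1, contributing (x − 0)
  λ = 4: largest Jordan block has size 1, contributing (x − 4)

So m_A(x) = x*(x - 4) = x^2 - 4*x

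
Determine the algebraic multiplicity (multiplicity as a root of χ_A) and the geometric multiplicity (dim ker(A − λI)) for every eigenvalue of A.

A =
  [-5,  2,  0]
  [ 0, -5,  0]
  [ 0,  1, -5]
λ = -5: alg = 3, geom = 2

Step 1 — factor the characteristic polynomial to read off the algebraic multiplicities:
  χ_A(x) = (x + 5)^3

Step 2 — compute geometric multiplicities via the rank-nullity identity g(λ) = n − rank(A − λI):
  rank(A − (-5)·I) = 1, so dim ker(A − (-5)·I) = n − 1 = 2

Summary:
  λ = -5: algebraic multiplicity = 3, geometric multiplicity = 2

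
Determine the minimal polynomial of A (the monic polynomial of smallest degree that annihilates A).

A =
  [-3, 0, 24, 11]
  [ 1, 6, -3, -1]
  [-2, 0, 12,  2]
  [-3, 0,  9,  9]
x^3 - 18*x^2 + 108*x - 216

The characteristic polynomial is χ_A(x) = (x - 6)^4, so the eigenvalues are known. The minimal polynomial is
  m_A(x) = Π_λ (x − λ)^{k_λ}
where k_λ is the size of the *largest* Jordan block for λ (equivalently, the smallest k with (A − λI)^k v = 0 for every generalised eigenvector v of λ).

  λ = 6: largest Jordan block has size 3, contributing (x − 6)^3

So m_A(x) = (x - 6)^3 = x^3 - 18*x^2 + 108*x - 216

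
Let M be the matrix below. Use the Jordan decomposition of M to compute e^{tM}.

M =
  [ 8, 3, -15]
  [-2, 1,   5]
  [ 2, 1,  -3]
e^{tM} =
  [6*t*exp(2*t) + exp(2*t), 3*t*exp(2*t), -15*t*exp(2*t)]
  [-2*t*exp(2*t), -t*exp(2*t) + exp(2*t), 5*t*exp(2*t)]
  [2*t*exp(2*t), t*exp(2*t), -5*t*exp(2*t) + exp(2*t)]

Strategy: write M = P · J · P⁻¹ where J is a Jordan canonical form, so e^{tM} = P · e^{tJ} · P⁻¹, and e^{tJ} can be computed block-by-block.

M has Jordan form
J =
  [2, 1, 0]
  [0, 2, 0]
  [0, 0, 2]
(up to reordering of blocks).

Per-block formulas:
  For a 2×2 Jordan block J_2(2): exp(t · J_2(2)) = e^(2t)·(I + t·N), where N is the 2×2 nilpotent shift.
  For a 1×1 block at λ = 2: exp(t · [2]) = [e^(2t)].

After assembling e^{tJ} and conjugating by P, we get:

e^{tM} =
  [6*t*exp(2*t) + exp(2*t), 3*t*exp(2*t), -15*t*exp(2*t)]
  [-2*t*exp(2*t), -t*exp(2*t) + exp(2*t), 5*t*exp(2*t)]
  [2*t*exp(2*t), t*exp(2*t), -5*t*exp(2*t) + exp(2*t)]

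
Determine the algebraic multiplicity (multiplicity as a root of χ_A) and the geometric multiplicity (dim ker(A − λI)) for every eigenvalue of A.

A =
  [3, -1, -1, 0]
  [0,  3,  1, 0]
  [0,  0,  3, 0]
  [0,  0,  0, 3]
λ = 3: alg = 4, geom = 2

Step 1 — factor the characteristic polynomial to read off the algebraic multiplicities:
  χ_A(x) = (x - 3)^4

Step 2 — compute geometric multiplicities via the rank-nullity identity g(λ) = n − rank(A − λI):
  rank(A − (3)·I) = 2, so dim ker(A − (3)·I) = n − 2 = 2

Summary:
  λ = 3: algebraic multiplicity = 4, geometric multiplicity = 2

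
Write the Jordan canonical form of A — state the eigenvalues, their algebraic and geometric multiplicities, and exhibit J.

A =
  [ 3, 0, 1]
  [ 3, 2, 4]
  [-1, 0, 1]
J_3(2)

The characteristic polynomial is
  det(x·I − A) = x^3 - 6*x^2 + 12*x - 8 = (x - 2)^3

Eigenvalues and multiplicities (the geometric multiplicity of λ is n − rank(A − λI), which equals the number of Jordan blocks for λ):
  λ = 2: algebraic multiplicity = 3, geometric multiplicity = 1

Determining the block sizes for each eigenvalue:
  λ = 2: one block (gm = 1), so the single block has size am = 3 → block sizes [3]

Assembling the blocks gives a Jordan form
J =
  [2, 1, 0]
  [0, 2, 1]
  [0, 0, 2]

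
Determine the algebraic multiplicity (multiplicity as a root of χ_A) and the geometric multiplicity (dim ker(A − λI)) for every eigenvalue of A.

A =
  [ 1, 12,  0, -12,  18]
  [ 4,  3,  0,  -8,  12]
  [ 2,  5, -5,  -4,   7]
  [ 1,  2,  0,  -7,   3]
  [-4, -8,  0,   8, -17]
λ = -5: alg = 5, geom = 3

Step 1 — factor the characteristic polynomial to read off the algebraic multiplicities:
  χ_A(x) = (x + 5)^5

Step 2 — compute geometric multiplicities via the rank-nullity identity g(λ) = n − rank(A − λI):
  rank(A − (-5)·I) = 2, so dim ker(A − (-5)·I) = n − 2 = 3

Summary:
  λ = -5: algebraic multiplicity = 5, geometric multiplicity = 3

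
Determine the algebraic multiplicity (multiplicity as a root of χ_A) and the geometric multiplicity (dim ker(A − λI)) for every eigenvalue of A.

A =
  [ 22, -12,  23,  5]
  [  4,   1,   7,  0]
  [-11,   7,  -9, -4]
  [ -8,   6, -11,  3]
λ = 2: alg = 1, geom = 1; λ = 5: alg = 3, geom = 1

Step 1 — factor the characteristic polynomial to read off the algebraic multiplicities:
  χ_A(x) = (x - 5)^3*(x - 2)

Step 2 — compute geometric multiplicities via the rank-nullity identity g(λ) = n − rank(A − λI):
  rank(A − (2)·I) = 3, so dim ker(A − (2)·I) = n − 3 = 1
  rank(A − (5)·I) = 3, so dim ker(A − (5)·I) = n − 3 = 1

Summary:
  λ = 2: algebraic multiplicity = 1, geometric multiplicity = 1
  λ = 5: algebraic multiplicity = 3, geometric multiplicity = 1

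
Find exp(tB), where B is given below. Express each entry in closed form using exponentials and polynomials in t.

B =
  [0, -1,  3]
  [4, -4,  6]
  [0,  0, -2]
e^{tB} =
  [2*t*exp(-2*t) + exp(-2*t), -t*exp(-2*t), 3*t*exp(-2*t)]
  [4*t*exp(-2*t), -2*t*exp(-2*t) + exp(-2*t), 6*t*exp(-2*t)]
  [0, 0, exp(-2*t)]

Strategy: write B = P · J · P⁻¹ where J is a Jordan canonical form, so e^{tB} = P · e^{tJ} · P⁻¹, and e^{tJ} can be computed block-by-block.

B has Jordan form
J =
  [-2,  1,  0]
  [ 0, -2,  0]
  [ 0,  0, -2]
(up to reordering of blocks).

Per-block formulas:
  For a 1×1 block at λ = -2: exp(t · [-2]) = [e^(-2t)].
  For a 2×2 Jordan block J_2(-2): exp(t · J_2(-2)) = e^(-2t)·(I + t·N), where N is the 2×2 nilpotent shift.

After assembling e^{tJ} and conjugating by P, we get:

e^{tB} =
  [2*t*exp(-2*t) + exp(-2*t), -t*exp(-2*t), 3*t*exp(-2*t)]
  [4*t*exp(-2*t), -2*t*exp(-2*t) + exp(-2*t), 6*t*exp(-2*t)]
  [0, 0, exp(-2*t)]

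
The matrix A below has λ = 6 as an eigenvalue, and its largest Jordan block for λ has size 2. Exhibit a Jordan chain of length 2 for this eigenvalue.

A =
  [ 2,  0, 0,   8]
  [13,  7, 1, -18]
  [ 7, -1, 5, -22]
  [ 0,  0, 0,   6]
A Jordan chain for λ = 6 of length 2:
v_1 = (0, 1, -1, 0)ᵀ
v_2 = (0, 1, 0, 0)ᵀ

Let N = A − (6)·I. We want v_2 with N^2 v_2 = 0 but N^1 v_2 ≠ 0; then v_{j-1} := N · v_j for j = 2, …, 2.

Pick v_2 = (0, 1, 0, 0)ᵀ.
Then v_1 = N · v_2 = (0, 1, -1, 0)ᵀ.

Sanity check: (A − (6)·I) v_1 = (0, 0, 0, 0)ᵀ = 0. ✓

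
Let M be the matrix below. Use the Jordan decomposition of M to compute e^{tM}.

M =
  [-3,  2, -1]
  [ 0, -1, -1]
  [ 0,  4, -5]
e^{tM} =
  [exp(-3*t), 2*t*exp(-3*t), -t*exp(-3*t)]
  [0, 2*t*exp(-3*t) + exp(-3*t), -t*exp(-3*t)]
  [0, 4*t*exp(-3*t), -2*t*exp(-3*t) + exp(-3*t)]

Strategy: write M = P · J · P⁻¹ where J is a Jordan canonical form, so e^{tM} = P · e^{tJ} · P⁻¹, and e^{tJ} can be computed block-by-block.

M has Jordan form
J =
  [-3,  1,  0]
  [ 0, -3,  0]
  [ 0,  0, -3]
(up to reordering of blocks).

Per-block formulas:
  For a 1×1 block at λ = -3: exp(t · [-3]) = [e^(-3t)].
  For a 2×2 Jordan block J_2(-3): exp(t · J_2(-3)) = e^(-3t)·(I + t·N), where N is the 2×2 nilpotent shift.

After assembling e^{tJ} and conjugating by P, we get:

e^{tM} =
  [exp(-3*t), 2*t*exp(-3*t), -t*exp(-3*t)]
  [0, 2*t*exp(-3*t) + exp(-3*t), -t*exp(-3*t)]
  [0, 4*t*exp(-3*t), -2*t*exp(-3*t) + exp(-3*t)]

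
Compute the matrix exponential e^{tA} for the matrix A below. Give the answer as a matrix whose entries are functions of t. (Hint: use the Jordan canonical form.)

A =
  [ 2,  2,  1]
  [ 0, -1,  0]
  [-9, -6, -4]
e^{tA} =
  [3*t*exp(-t) + exp(-t), 2*t*exp(-t), t*exp(-t)]
  [0, exp(-t), 0]
  [-9*t*exp(-t), -6*t*exp(-t), -3*t*exp(-t) + exp(-t)]

Strategy: write A = P · J · P⁻¹ where J is a Jordan canonical form, so e^{tA} = P · e^{tJ} · P⁻¹, and e^{tJ} can be computed block-by-block.

A has Jordan form
J =
  [-1,  1,  0]
  [ 0, -1,  0]
  [ 0,  0, -1]
(up to reordering of blocks).

Per-block formulas:
  For a 2×2 Jordan block J_2(-1): exp(t · J_2(-1)) = e^(-1t)·(I + t·N), where N is the 2×2 nilpotent shift.
  For a 1×1 block at λ = -1: exp(t · [-1]) = [e^(-1t)].

After assembling e^{tJ} and conjugating by P, we get:

e^{tA} =
  [3*t*exp(-t) + exp(-t), 2*t*exp(-t), t*exp(-t)]
  [0, exp(-t), 0]
  [-9*t*exp(-t), -6*t*exp(-t), -3*t*exp(-t) + exp(-t)]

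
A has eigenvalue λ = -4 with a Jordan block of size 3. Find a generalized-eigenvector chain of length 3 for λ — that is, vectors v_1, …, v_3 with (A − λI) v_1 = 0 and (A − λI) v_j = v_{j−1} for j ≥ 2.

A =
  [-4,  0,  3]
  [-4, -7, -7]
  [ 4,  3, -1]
A Jordan chain for λ = -4 of length 3:
v_1 = (12, -16, 0)ᵀ
v_2 = (0, -4, 4)ᵀ
v_3 = (1, 0, 0)ᵀ

Let N = A − (-4)·I. We want v_3 with N^3 v_3 = 0 but N^2 v_3 ≠ 0; then v_{j-1} := N · v_j for j = 3, …, 2.

Pick v_3 = (1, 0, 0)ᵀ.
Then v_2 = N · v_3 = (0, -4, 4)ᵀ.
Then v_1 = N · v_2 = (12, -16, 0)ᵀ.

Sanity check: (A − (-4)·I) v_1 = (0, 0, 0)ᵀ = 0. ✓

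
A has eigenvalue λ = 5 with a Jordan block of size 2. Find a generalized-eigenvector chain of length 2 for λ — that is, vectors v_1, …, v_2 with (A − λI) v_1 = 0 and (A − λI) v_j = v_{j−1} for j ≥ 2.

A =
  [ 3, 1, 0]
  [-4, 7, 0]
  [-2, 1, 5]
A Jordan chain for λ = 5 of length 2:
v_1 = (-2, -4, -2)ᵀ
v_2 = (1, 0, 0)ᵀ

Let N = A − (5)·I. We want v_2 with N^2 v_2 = 0 but N^1 v_2 ≠ 0; then v_{j-1} := N · v_j for j = 2, …, 2.

Pick v_2 = (1, 0, 0)ᵀ.
Then v_1 = N · v_2 = (-2, -4, -2)ᵀ.

Sanity check: (A − (5)·I) v_1 = (0, 0, 0)ᵀ = 0. ✓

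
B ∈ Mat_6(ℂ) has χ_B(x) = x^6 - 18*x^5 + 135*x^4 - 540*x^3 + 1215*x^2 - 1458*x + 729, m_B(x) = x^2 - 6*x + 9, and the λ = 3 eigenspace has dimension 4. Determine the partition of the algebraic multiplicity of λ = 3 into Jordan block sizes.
Block sizes for λ = 3: [2, 2, 1, 1]

Step 1 — from the characteristic polynomial, algebraic multiplicity of λ = 3 is 6. From dim ker(B − (3)·I) = 4, there are exactly 4 Jordan blocks for λ = 3.
Step 2 — from the minimal polynomial, the factor (x − 3)^2 tells us the largest block for λ = 3 has size 2.
Step 3 — with total size 6, 4 blocks, and largest block 2, the block sizes (in nonincreasing order) are [2, 2, 1, 1].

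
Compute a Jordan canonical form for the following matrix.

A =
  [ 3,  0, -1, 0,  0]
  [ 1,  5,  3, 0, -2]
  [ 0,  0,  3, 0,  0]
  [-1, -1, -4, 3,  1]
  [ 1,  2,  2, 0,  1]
J_3(3) ⊕ J_2(3)

The characteristic polynomial is
  det(x·I − A) = x^5 - 15*x^4 + 90*x^3 - 270*x^2 + 405*x - 243 = (x - 3)^5

Eigenvalues and multiplicities (the geometric multiplicity of λ is n − rank(A − λI), which equals the number of Jordan blocks for λ):
  λ = 3: algebraic multiplicity = 5, geometric multiplicity = 2

Determining the block sizes for each eigenvalue:
  λ = 3: with am = 5 and gm = 2, the partition is not yet determined (e.g. several partitions of 5 into 2 parts exist). Let N = A − (3)·I. Computing rank(N^1) = 3, rank(N^2) = 1, rank(N^3) = 0; the number of blocks of size ≥ j is rank(N^{j−1}) − rank(N^j), giving [2, 2, 1]. So we have 1 block(s) of size 3, 1 block(s) of size 2 → block sizes [3, 2]

Assembling the blocks gives a Jordan form
J =
  [3, 1, 0, 0, 0]
  [0, 3, 1, 0, 0]
  [0, 0, 3, 0, 0]
  [0, 0, 0, 3, 1]
  [0, 0, 0, 0, 3]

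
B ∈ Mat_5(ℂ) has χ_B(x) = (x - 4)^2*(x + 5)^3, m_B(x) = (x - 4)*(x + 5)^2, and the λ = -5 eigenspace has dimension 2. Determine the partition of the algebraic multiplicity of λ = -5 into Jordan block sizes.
Block sizes for λ = -5: [2, 1]

Step 1 — from the characteristic polynomial, algebraic multiplicity of λ = -5 is 3. From dim ker(B − (-5)·I) = 2, there are exactly 2 Jordan blocks for λ = -5.
Step 2 — from the minimal polynomial, the factor (x + 5)^2 tells us the largest block for λ = -5 has size 2.
Step 3 — with total size 3, 2 blocks, and largest block 2, the block sizes (in nonincreasing order) are [2, 1].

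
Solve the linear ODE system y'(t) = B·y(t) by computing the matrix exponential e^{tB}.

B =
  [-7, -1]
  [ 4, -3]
e^{tB} =
  [-2*t*exp(-5*t) + exp(-5*t), -t*exp(-5*t)]
  [4*t*exp(-5*t), 2*t*exp(-5*t) + exp(-5*t)]

Strategy: write B = P · J · P⁻¹ where J is a Jordan canonical form, so e^{tB} = P · e^{tJ} · P⁻¹, and e^{tJ} can be computed block-by-block.

B has Jordan form
J =
  [-5,  1]
  [ 0, -5]
(up to reordering of blocks).

Per-block formulas:
  For a 2×2 Jordan block J_2(-5): exp(t · J_2(-5)) = e^(-5t)·(I + t·N), where N is the 2×2 nilpotent shift.

After assembling e^{tJ} and conjugating by P, we get:

e^{tB} =
  [-2*t*exp(-5*t) + exp(-5*t), -t*exp(-5*t)]
  [4*t*exp(-5*t), 2*t*exp(-5*t) + exp(-5*t)]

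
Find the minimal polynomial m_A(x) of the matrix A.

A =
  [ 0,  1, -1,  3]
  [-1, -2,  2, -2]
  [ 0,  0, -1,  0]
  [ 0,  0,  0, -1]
x^3 + 3*x^2 + 3*x + 1

The characteristic polynomial is χ_A(x) = (x + 1)^4, so the eigenvalues are known. The minimal polynomial is
  m_A(x) = Π_λ (x − λ)^{k_λ}
where k_λ is the size of the *largest* Jordan block for λ (equivalently, the smallest k with (A − λI)^k v = 0 for every generalised eigenvector v of λ).

  λ = -1: largest Jordan block has size 3, contributing (x + 1)^3

So m_A(x) = (x + 1)^3 = x^3 + 3*x^2 + 3*x + 1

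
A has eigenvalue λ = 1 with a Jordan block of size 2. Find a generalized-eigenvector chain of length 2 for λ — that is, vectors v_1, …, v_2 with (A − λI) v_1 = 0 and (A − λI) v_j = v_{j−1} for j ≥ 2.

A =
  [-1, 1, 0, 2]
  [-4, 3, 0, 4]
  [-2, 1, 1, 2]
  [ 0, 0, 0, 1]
A Jordan chain for λ = 1 of length 2:
v_1 = (-2, -4, -2, 0)ᵀ
v_2 = (1, 0, 0, 0)ᵀ

Let N = A − (1)·I. We want v_2 with N^2 v_2 = 0 but N^1 v_2 ≠ 0; then v_{j-1} := N · v_j for j = 2, …, 2.

Pick v_2 = (1, 0, 0, 0)ᵀ.
Then v_1 = N · v_2 = (-2, -4, -2, 0)ᵀ.

Sanity check: (A − (1)·I) v_1 = (0, 0, 0, 0)ᵀ = 0. ✓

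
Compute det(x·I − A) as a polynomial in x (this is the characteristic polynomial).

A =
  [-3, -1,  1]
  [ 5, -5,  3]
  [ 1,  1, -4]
x^3 + 12*x^2 + 48*x + 64

Expanding det(x·I − A) (e.g. by cofactor expansion or by noting that A is similar to its Jordan form J, which has the same characteristic polynomial as A) gives
  χ_A(x) = x^3 + 12*x^2 + 48*x + 64
which factors as (x + 4)^3. The eigenvalues (with algebraic multiplicities) are λ = -4 with multiplicity 3.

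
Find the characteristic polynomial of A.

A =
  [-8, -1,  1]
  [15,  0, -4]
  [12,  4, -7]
x^3 + 15*x^2 + 75*x + 125

Expanding det(x·I − A) (e.g. by cofactor expansion or by noting that A is similar to its Jordan form J, which has the same characteristic polynomial as A) gives
  χ_A(x) = x^3 + 15*x^2 + 75*x + 125
which factors as (x + 5)^3. The eigenvalues (with algebraic multiplicities) are λ = -5 with multiplicity 3.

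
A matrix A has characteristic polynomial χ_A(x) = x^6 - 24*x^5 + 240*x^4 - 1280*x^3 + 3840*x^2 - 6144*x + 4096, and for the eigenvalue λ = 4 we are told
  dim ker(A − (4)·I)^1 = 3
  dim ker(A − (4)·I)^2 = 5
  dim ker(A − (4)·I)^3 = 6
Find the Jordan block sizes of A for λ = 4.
Block sizes for λ = 4: [3, 2, 1]

From the dimensions of kernels of powers, the number of Jordan blocks of size at least j is d_j − d_{j−1} where d_j = dim ker(N^j) (with d_0 = 0). Computing the differences gives [3, 2, 1].
The number of blocks of size exactly k is (#blocks of size ≥ k) − (#blocks of size ≥ k + 1), so the partition is: 1 block(s) of size 1, 1 block(s) of size 2, 1 block(s) of size 3.
In nonincreasing order the block sizes are [3, 2, 1].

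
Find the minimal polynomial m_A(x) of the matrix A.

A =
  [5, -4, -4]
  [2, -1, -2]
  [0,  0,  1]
x^2 - 4*x + 3

The characteristic polynomial is χ_A(x) = (x - 3)*(x - 1)^2, so the eigenvalues are known. The minimal polynomial is
  m_A(x) = Π_λ (x − λ)^{k_λ}
where k_λ is the size of the *largest* Jordan block for λ (equivalently, the smallest k with (A − λI)^k v = 0 for every generalised eigenvector v of λ).

  λ = 1: largest Jordan block has size 1, contributing (x − 1)
  λ = 3: largest Jordan block has size 1, contributing (x − 3)

So m_A(x) = (x - 3)*(x - 1) = x^2 - 4*x + 3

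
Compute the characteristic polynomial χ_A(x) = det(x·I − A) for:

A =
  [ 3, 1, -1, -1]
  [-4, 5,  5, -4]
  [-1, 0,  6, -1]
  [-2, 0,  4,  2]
x^4 - 16*x^3 + 96*x^2 - 256*x + 256

Expanding det(x·I − A) (e.g. by cofactor expansion or by noting that A is similar to its Jordan form J, which has the same characteristic polynomial as A) gives
  χ_A(x) = x^4 - 16*x^3 + 96*x^2 - 256*x + 256
which factors as (x - 4)^4. The eigenvalues (with algebraic multiplicities) are λ = 4 with multiplicity 4.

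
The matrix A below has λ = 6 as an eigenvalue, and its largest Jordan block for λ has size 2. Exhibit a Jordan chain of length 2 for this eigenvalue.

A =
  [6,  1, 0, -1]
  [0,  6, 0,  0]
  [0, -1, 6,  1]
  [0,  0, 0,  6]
A Jordan chain for λ = 6 of length 2:
v_1 = (1, 0, -1, 0)ᵀ
v_2 = (0, 1, 0, 0)ᵀ

Let N = A − (6)·I. We want v_2 with N^2 v_2 = 0 but N^1 v_2 ≠ 0; then v_{j-1} := N · v_j for j = 2, …, 2.

Pick v_2 = (0, 1, 0, 0)ᵀ.
Then v_1 = N · v_2 = (1, 0, -1, 0)ᵀ.

Sanity check: (A − (6)·I) v_1 = (0, 0, 0, 0)ᵀ = 0. ✓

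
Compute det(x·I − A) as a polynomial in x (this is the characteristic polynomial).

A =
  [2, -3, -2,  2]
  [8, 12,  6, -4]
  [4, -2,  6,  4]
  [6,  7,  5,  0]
x^4 - 20*x^3 + 148*x^2 - 480*x + 576

Expanding det(x·I − A) (e.g. by cofactor expansion or by noting that A is similar to its Jordan form J, which has the same characteristic polynomial as A) gives
  χ_A(x) = x^4 - 20*x^3 + 148*x^2 - 480*x + 576
which factors as (x - 6)^2*(x - 4)^2. The eigenvalues (with algebraic multiplicities) are λ = 4 with multiplicity 2, λ = 6 with multiplicity 2.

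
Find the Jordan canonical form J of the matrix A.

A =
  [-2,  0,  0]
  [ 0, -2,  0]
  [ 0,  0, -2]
J_1(-2) ⊕ J_1(-2) ⊕ J_1(-2)

The characteristic polynomial is
  det(x·I − A) = x^3 + 6*x^2 + 12*x + 8 = (x + 2)^3

Eigenvalues and multiplicities (the geometric multiplicity of λ is n − rank(A − λI), which equals the number of Jordan blocks for λ):
  λ = -2: algebraic multiplicity = 3, geometric multiplicity = 3

Determining the block sizes for each eigenvalue:
  λ = -2: gm = am = 3, so every block has size 1 → block sizes [1, 1, 1]

Assembling the blocks gives a Jordan form
J =
  [-2,  0,  0]
  [ 0, -2,  0]
  [ 0,  0, -2]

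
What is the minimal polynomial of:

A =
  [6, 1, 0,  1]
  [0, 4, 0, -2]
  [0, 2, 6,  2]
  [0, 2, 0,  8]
x^2 - 12*x + 36

The characteristic polynomial is χ_A(x) = (x - 6)^4, so the eigenvalues are known. The minimal polynomial is
  m_A(x) = Π_λ (x − λ)^{k_λ}
where k_λ is the size of the *largest* Jordan block for λ (equivalently, the smallest k with (A − λI)^k v = 0 for every generalised eigenvector v of λ).

  λ = 6: largest Jordan block has size 2, contributing (x − 6)^2

So m_A(x) = (x - 6)^2 = x^2 - 12*x + 36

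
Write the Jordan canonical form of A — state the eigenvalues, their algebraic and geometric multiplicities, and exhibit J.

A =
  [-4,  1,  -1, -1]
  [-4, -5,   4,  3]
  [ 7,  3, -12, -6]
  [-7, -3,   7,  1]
J_3(-5) ⊕ J_1(-5)

The characteristic polynomial is
  det(x·I − A) = x^4 + 20*x^3 + 150*x^2 + 500*x + 625 = (x + 5)^4

Eigenvalues and multiplicities (the geometric multiplicity of λ is n − rank(A − λI), which equals the number of Jordan blocks for λ):
  λ = -5: algebraic multiplicity = 4, geometric multiplicity = 2

Determining the block sizes for each eigenvalue:
  λ = -5: with am = 4 and gm = 2, the partition is not yet determined (e.g. several partitions of 4 into 2 parts exist). Let N = A − (-5)·I. Computing rank(N^1) = 2, rank(N^2) = 1, rank(N^3) = 0; the number of blocks of size ≥ j is rank(N^{j−1}) − rank(N^j), giving [2, 1, 1]. So we have 1 block(s) of size 3, 1 block(s) of size 1 → block sizes [3, 1]

Assembling the blocks gives a Jordan form
J =
  [-5,  1,  0,  0]
  [ 0, -5,  1,  0]
  [ 0,  0, -5,  0]
  [ 0,  0,  0, -5]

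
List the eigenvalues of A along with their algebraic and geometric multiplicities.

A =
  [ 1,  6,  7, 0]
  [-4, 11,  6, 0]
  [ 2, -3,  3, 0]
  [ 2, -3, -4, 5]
λ = 5: alg = 4, geom = 2

Step 1 — factor the characteristic polynomial to read off the algebraic multiplicities:
  χ_A(x) = (x - 5)^4

Step 2 — compute geometric multiplicities via the rank-nullity identity g(λ) = n − rank(A − λI):
  rank(A − (5)·I) = 2, so dim ker(A − (5)·I) = n − 2 = 2

Summary:
  λ = 5: algebraic multiplicity = 4, geometric multiplicity = 2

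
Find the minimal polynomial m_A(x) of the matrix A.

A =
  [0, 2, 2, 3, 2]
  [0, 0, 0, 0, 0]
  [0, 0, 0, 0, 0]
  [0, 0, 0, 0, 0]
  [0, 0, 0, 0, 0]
x^2

The characteristic polynomial is χ_A(x) = x^5, so the eigenvalues are known. The minimal polynomial is
  m_A(x) = Π_λ (x − λ)^{k_λ}
where k_λ is the size of the *largest* Jordan block for λ (equivalently, the smallest k with (A − λI)^k v = 0 for every generalised eigenvector v of λ).

  λ = 0: largest Jordan block has size 2, contributing (x − 0)^2

So m_A(x) = x^2 = x^2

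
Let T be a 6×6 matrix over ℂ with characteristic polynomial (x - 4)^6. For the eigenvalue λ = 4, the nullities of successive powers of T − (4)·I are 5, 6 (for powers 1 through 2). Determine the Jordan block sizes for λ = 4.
Block sizes for λ = 4: [2, 1, 1, 1, 1]

From the dimensions of kernels of powers, the number of Jordan blocks of size at least j is d_j − d_{j−1} where d_j = dim ker(N^j) (with d_0 = 0). Computing the differences gives [5, 1].
The number of blocks of size exactly k is (#blocks of size ≥ k) − (#blocks of size ≥ k + 1), so the partition is: 4 block(s) of size 1, 1 block(s) of size 2.
In nonincreasing order the block sizes are [2, 1, 1, 1, 1].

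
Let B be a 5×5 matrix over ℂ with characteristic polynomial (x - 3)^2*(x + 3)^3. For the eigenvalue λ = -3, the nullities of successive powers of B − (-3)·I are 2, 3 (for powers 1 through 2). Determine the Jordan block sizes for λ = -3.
Block sizes for λ = -3: [2, 1]

From the dimensions of kernels of powers, the number of Jordan blocks of size at least j is d_j − d_{j−1} where d_j = dim ker(N^j) (with d_0 = 0). Computing the differences gives [2, 1].
The number of blocks of size exactly k is (#blocks of size ≥ k) − (#blocks of size ≥ k + 1), so the partition is: 1 block(s) of size 1, 1 block(s) of size 2.
In nonincreasing order the block sizes are [2, 1].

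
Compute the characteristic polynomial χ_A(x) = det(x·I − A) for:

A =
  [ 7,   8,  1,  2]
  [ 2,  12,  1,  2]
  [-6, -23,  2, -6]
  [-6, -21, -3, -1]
x^4 - 20*x^3 + 150*x^2 - 500*x + 625

Expanding det(x·I − A) (e.g. by cofactor expansion or by noting that A is similar to its Jordan form J, which has the same characteristic polynomial as A) gives
  χ_A(x) = x^4 - 20*x^3 + 150*x^2 - 500*x + 625
which factors as (x - 5)^4. The eigenvalues (with algebraic multiplicities) are λ = 5 with multiplicity 4.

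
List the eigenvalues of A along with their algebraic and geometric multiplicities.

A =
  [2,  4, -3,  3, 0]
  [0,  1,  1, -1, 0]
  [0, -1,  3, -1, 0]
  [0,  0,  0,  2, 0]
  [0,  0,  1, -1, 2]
λ = 2: alg = 5, geom = 3

Step 1 — factor the characteristic polynomial to read off the algebraic multiplicities:
  χ_A(x) = (x - 2)^5

Step 2 — compute geometric multiplicities via the rank-nullity identity g(λ) = n − rank(A − λI):
  rank(A − (2)·I) = 2, so dim ker(A − (2)·I) = n − 2 = 3

Summary:
  λ = 2: algebraic multiplicity = 5, geometric multiplicity = 3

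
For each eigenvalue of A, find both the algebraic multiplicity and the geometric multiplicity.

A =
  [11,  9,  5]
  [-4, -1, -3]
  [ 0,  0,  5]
λ = 5: alg = 3, geom = 1

Step 1 — factor the characteristic polynomial to read off the algebraic multiplicities:
  χ_A(x) = (x - 5)^3

Step 2 — compute geometric multiplicities via the rank-nullity identity g(λ) = n − rank(A − λI):
  rank(A − (5)·I) = 2, so dim ker(A − (5)·I) = n − 2 = 1

Summary:
  λ = 5: algebraic multiplicity = 3, geometric multiplicity = 1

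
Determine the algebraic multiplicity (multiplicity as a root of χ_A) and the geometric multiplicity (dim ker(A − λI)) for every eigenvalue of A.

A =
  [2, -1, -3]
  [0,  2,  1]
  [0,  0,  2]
λ = 2: alg = 3, geom = 1

Step 1 — factor the characteristic polynomial to read off the algebraic multiplicities:
  χ_A(x) = (x - 2)^3

Step 2 — compute geometric multiplicities via the rank-nullity identity g(λ) = n − rank(A − λI):
  rank(A − (2)·I) = 2, so dim ker(A − (2)·I) = n − 2 = 1

Summary:
  λ = 2: algebraic multiplicity = 3, geometric multiplicity = 1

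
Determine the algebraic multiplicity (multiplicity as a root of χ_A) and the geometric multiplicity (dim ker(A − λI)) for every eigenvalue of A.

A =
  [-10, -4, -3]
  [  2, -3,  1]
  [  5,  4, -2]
λ = -5: alg = 3, geom = 1

Step 1 — factor the characteristic polynomial to read off the algebraic multiplicities:
  χ_A(x) = (x + 5)^3

Step 2 — compute geometric multiplicities via the rank-nullity identity g(λ) = n − rank(A − λI):
  rank(A − (-5)·I) = 2, so dim ker(A − (-5)·I) = n − 2 = 1

Summary:
  λ = -5: algebraic multiplicity = 3, geometric multiplicity = 1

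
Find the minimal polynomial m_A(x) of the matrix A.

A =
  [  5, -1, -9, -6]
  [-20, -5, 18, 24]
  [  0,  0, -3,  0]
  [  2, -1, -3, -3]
x^3 + 3*x^2 - 9*x - 27

The characteristic polynomial is χ_A(x) = (x - 3)*(x + 3)^3, so the eigenvalues are known. The minimal polynomial is
  m_A(x) = Π_λ (x − λ)^{k_λ}
where k_λ is the size of the *largest* Jordan block for λ (equivalently, the smallest k with (A − λI)^k v = 0 for every generalised eigenvector v of λ).

  λ = -3: largest Jordan block has size 2, contributing (x + 3)^2
  λ = 3: largest Jordan block has size 1, contributing (x − 3)

So m_A(x) = (x - 3)*(x + 3)^2 = x^3 + 3*x^2 - 9*x - 27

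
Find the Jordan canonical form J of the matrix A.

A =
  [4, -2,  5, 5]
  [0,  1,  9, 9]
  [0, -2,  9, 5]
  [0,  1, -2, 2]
J_3(4) ⊕ J_1(4)

The characteristic polynomial is
  det(x·I − A) = x^4 - 16*x^3 + 96*x^2 - 256*x + 256 = (x - 4)^4

Eigenvalues and multiplicities (the geometric multiplicity of λ is n − rank(A − λI), which equals the number of Jordan blocks for λ):
  λ = 4: algebraic multiplicity = 4, geometric multiplicity = 2

Determining the block sizes for each eigenvalue:
  λ = 4: with am = 4 and gm = 2, the partition is not yet determined (e.g. several partitions of 4 into 2 parts exist). Let N = A − (4)·I. Computing rank(N^1) = 2, rank(N^2) = 1, rank(N^3) = 0; the number of blocks of size ≥ j is rank(N^{j−1}) − rank(N^j), giving [2, 1, 1]. So we have 1 block(s) of size 3, 1 block(s) of size 1 → block sizes [3, 1]

Assembling the blocks gives a Jordan form
J =
  [4, 1, 0, 0]
  [0, 4, 1, 0]
  [0, 0, 4, 0]
  [0, 0, 0, 4]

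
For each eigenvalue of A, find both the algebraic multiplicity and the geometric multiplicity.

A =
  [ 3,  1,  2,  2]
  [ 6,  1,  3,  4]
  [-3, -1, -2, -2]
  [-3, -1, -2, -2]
λ = 0: alg = 4, geom = 2

Step 1 — factor the characteristic polynomial to read off the algebraic multiplicities:
  χ_A(x) = x^4

Step 2 — compute geometric multiplicities via the rank-nullity identity g(λ) = n − rank(A − λI):
  rank(A − (0)·I) = 2, so dim ker(A − (0)·I) = n − 2 = 2

Summary:
  λ = 0: algebraic multiplicity = 4, geometric multiplicity = 2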